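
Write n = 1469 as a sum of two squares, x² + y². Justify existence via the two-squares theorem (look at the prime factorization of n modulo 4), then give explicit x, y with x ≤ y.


Step 1: Factor n = 1469 = 13 · 113.
Step 2: Check the mod-4 condition on each prime factor: 13 ≡ 1 (mod 4), exponent 1; 113 ≡ 1 (mod 4), exponent 1.
All primes ≡ 3 (mod 4) appear to even exponent (or don't appear), so by the two-squares theorem n IS expressible as a sum of two squares.
Step 3: Build a representation. Here n = 13 · 113 is a product of primes ≡ 1 (mod 4). Each prime p ≡ 1 (mod 4) is itself a sum of two squares; find a² by testing p − a² for a perfect square:
  13: 13 − 1² = 12, 13 − 2² = 9 = 3² ⇒ 13 = 2² + 3².
  113: 113 − 1² = 112, 113 − 2² = 109, 113 − 3² = 104, 113 − 4² = 97, 113 − 5² = 88, 113 − 6² = 77, 113 − 7² = 64 = 8² ⇒ 113 = 7² + 8².
  Combine using the Brahmagupta–Fibonacci identity (a² + b²)(c² + d²) = (ac − bd)² + (ad + bc)² = (ac + bd)² + (ad − bc)²:
  13 · 113 = 1469: from (2² + 3²)(7² + 8²), take (2·7 − 3·8, 2·8 + 3·7) = (14 − 24, 16 + 21) = (-10, 37); dropping signs (only squares matter) gives (10, 37); check 10² + 37² = 100 + 1369 = 1469 ✓.
Step 4: Order so x ≤ y and verify: 10² + 37² = 100 + 1369 = 1469 = n. ✓

n = 1469 = 10² + 37² (one valid representation with x ≤ y).


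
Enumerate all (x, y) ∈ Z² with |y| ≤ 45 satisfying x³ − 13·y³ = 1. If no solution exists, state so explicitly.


The equation is x³ - 13y³ = 1. For fixed y, x³ = 13·y³ + 1, so a solution requires the RHS to be a perfect cube.
Strategy: iterate y from -45 to 45, compute RHS = 13·y³ + 1, and check whether it is a (positive or negative) perfect cube.
Check small values of y:
  y = 0: RHS = 1 = (1)³ ⇒ x = 1 works.
  y = 1: RHS = 14 is not a perfect cube.
  y = -1: RHS = -12 is not a perfect cube.
  y = 2: RHS = 105 is not a perfect cube.
  y = -2: RHS = -103 is not a perfect cube.
  y = 3: RHS = 352 is not a perfect cube.
  y = -3: RHS = -350 is not a perfect cube.
Continuing the search up to |y| = 45 finds no further solutions beyond those listed.
Collected solutions: (1, 0).

Solutions (with |y| ≤ 45): (1, 0).


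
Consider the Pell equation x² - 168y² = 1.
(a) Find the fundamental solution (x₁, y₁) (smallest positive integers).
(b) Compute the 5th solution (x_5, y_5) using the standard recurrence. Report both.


Step 1: Find the fundamental solution (x₁, y₁) of x² - 168y² = 1.
  Expand √168 as a continued fraction. a₀ = ⌊√168⌋ = 12; iterate m_{k+1} = d_k·a_k − m_k, d_{k+1} = (168 − m_{k+1}²)/d_k, a_{k+1} = ⌊(a₀ + m_{k+1})/d_{k+1}⌋ (starting m₀ = 0, d₀ = 1), with convergents p_k = a_k·p_{k-1} + p_{k-2}, q_k = a_k·q_{k-1} + q_{k-2} (p₋₁ = 1, q₋₁ = 0):
  k = 0: a₀ = 12; p₀/q₀ = 12/1; p₀² − 168·q₀² = 144 − 168 = -24.
  k = 1: m = 12, d = 24, a = ⌊(12 + 12)/24⌋ = 1; p/q = (1·12 + 1)/(1·1 + 0) = 13/1; p² − 168·q² = 169 − 168 = 1.
  The first convergent with p² − 168·q² = 1 gives the fundamental solution (x₁, y₁) = (13, 1).
Step 2: Apply the recurrence (x_{n+1}, y_{n+1}) = (x₁x_n + 168y₁y_n, x₁y_n + y₁x_n) repeatedly.
  From (x_1, y_1) = (13, 1): x_2 = 13·13 + 168·1·1 = 337; y_2 = 13·1 + 1·13 = 26.
  From (x_2, y_2) = (337, 26): x_3 = 13·337 + 168·1·26 = 8749; y_3 = 13·26 + 1·337 = 675.
  From (x_3, y_3) = (8749, 675): x_4 = 13·8749 + 168·1·675 = 227137; y_4 = 13·675 + 1·8749 = 17524.
  From (x_4, y_4) = (227137, 17524): x_5 = 13·227137 + 168·1·17524 = 5896813; y_5 = 13·17524 + 1·227137 = 454949.
Step 3: Verify x_5² - 168·y_5² = 34772403556969 - 34772403556968 = 1 (should be 1). ✓

(x_1, y_1) = (13, 1); (x_5, y_5) = (5896813, 454949).


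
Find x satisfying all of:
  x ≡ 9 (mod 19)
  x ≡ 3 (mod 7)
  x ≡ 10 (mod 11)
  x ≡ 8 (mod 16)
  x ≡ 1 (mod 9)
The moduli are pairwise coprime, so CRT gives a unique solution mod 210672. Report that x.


Product of moduli M = 19 · 7 · 11 · 16 · 9 = 210672.
Merge one congruence at a time:
  Start: x ≡ 9 (mod 19).
  Combine with x ≡ 3 (mod 7); new modulus lcm = 133.
    Write x = 9 + 19·t and substitute into x ≡ 3 (mod 7): 19·t ≡ 3 − 9 = -6 (mod 7).
    Reduce coefficients mod 7: 5·t ≡ 1 (mod 7).
    The inverse of 5 mod 7 is 3 (since 5·3 = 15 = 2·7 + 1), so t ≡ 3·1 = 3 ≡ 3 (mod 7).
    Then x = 9 + 19·3 = 66, valid modulo lcm(19, 7) = 133: x ≡ 66 (mod 133).
  Combine with x ≡ 10 (mod 11); new modulus lcm = 1463.
    Write x = 66 + 133·t and substitute into x ≡ 10 (mod 11): 133·t ≡ 10 − 66 = -56 (mod 11).
    Reduce coefficients mod 11: 1·t ≡ 10 (mod 11).
    So t ≡ 10 (mod 11).
    Then x = 66 + 133·10 = 1396, valid modulo lcm(133, 11) = 1463: x ≡ 1396 (mod 1463).
  Combine with x ≡ 8 (mod 16); new modulus lcm = 23408.
    Write x = 1396 + 1463·t and substitute into x ≡ 8 (mod 16): 1463·t ≡ 8 − 1396 = -1388 (mod 16).
    Reduce coefficients mod 16: 7·t ≡ 4 (mod 16).
    The inverse of 7 mod 16 is 7 (since 7·7 = 49 = 3·16 + 1), so t ≡ 7·4 = 28 ≡ 12 (mod 16).
    Then x = 1396 + 1463·12 = 18952, valid modulo lcm(1463, 16) = 23408: x ≡ 18952 (mod 23408).
  Combine with x ≡ 1 (mod 9); new modulus lcm = 210672.
    Write x = 18952 + 23408·t and substitute into x ≡ 1 (mod 9): 23408·t ≡ 1 − 18952 = -18951 (mod 9).
    Reduce coefficients mod 9: 8·t ≡ 3 (mod 9).
    The inverse of 8 mod 9 is 8 (since 8·8 = 64 = 7·9 + 1), so t ≡ 8·3 = 24 ≡ 6 (mod 9).
    Then x = 18952 + 23408·6 = 159400, valid modulo lcm(23408, 9) = 210672: x ≡ 159400 (mod 210672).
Verify against each original: 159400 mod 19 = 9, 159400 mod 7 = 3, 159400 mod 11 = 10, 159400 mod 16 = 8, 159400 mod 9 = 1.

x ≡ 159400 (mod 210672).


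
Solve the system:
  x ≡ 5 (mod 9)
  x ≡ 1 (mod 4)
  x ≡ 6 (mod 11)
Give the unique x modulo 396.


Moduli 9, 4, 11 are pairwise coprime; by CRT there is a unique solution modulo M = 9 · 4 · 11 = 396.
Solve pairwise, accumulating the modulus:
  Start with x ≡ 5 (mod 9).
  Combine with x ≡ 1 (mod 4): since gcd(9, 4) = 1, we get a unique residue mod 36.
    Write x = 5 + 9·t and substitute into x ≡ 1 (mod 4): 9·t ≡ 1 − 5 = -4 (mod 4).
    Reduce coefficients mod 4: 1·t ≡ 0 (mod 4).
    So t ≡ 0 (mod 4).
    Then x = 5 + 9·0 = 5, valid modulo lcm(9, 4) = 36: x ≡ 5 (mod 36).
  Combine with x ≡ 6 (mod 11): since gcd(36, 11) = 1, we get a unique residue mod 396.
    Write x = 5 + 36·t and substitute into x ≡ 6 (mod 11): 36·t ≡ 6 − 5 = 1 (mod 11).
    Reduce coefficients mod 11: 3·t ≡ 1 (mod 11).
    The inverse of 3 mod 11 is 4 (since 3·4 = 12 = 1·11 + 1), so t ≡ 4·1 = 4 ≡ 4 (mod 11).
    Then x = 5 + 36·4 = 149, valid modulo lcm(36, 11) = 396: x ≡ 149 (mod 396).
Verify: 149 mod 9 = 5 ✓, 149 mod 4 = 1 ✓, 149 mod 11 = 6 ✓.

x ≡ 149 (mod 396).


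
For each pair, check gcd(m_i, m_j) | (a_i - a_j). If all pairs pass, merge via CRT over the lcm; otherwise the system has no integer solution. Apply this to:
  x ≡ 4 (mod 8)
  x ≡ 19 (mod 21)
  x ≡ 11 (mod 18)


Moduli 8, 21, 18 are not pairwise coprime, so CRT works modulo lcm(m_i) when all pairwise compatibility conditions hold.
Pairwise compatibility: gcd(m_i, m_j) must divide a_i - a_j for every pair.
Merge one congruence at a time:
  Start: x ≡ 4 (mod 8).
  Combine with x ≡ 19 (mod 21): gcd(8, 21) = 1; 19 - 4 = 15, which IS divisible by 1, so compatible.
    Write x = 4 + 8·t and substitute into x ≡ 19 (mod 21): 8·t ≡ 19 − 4 = 15 (mod 21).
    The inverse of 8 mod 21 is 8 (since 8·8 = 64 = 3·21 + 1), so t ≡ 8·15 = 120 ≡ 15 (mod 21).
    Then x = 4 + 8·15 = 124, valid modulo lcm(8, 21) = 168: x ≡ 124 (mod 168).
  Combine with x ≡ 11 (mod 18): gcd(168, 18) = 6, and 11 - 124 = -113 is NOT divisible by 6.
    ⇒ system is inconsistent (no integer solution).

No solution (the system is inconsistent).


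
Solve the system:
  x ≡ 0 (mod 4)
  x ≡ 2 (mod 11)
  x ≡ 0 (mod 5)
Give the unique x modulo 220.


Moduli 4, 11, 5 are pairwise coprime; by CRT there is a unique solution modulo M = 4 · 11 · 5 = 220.
Solve pairwise, accumulating the modulus:
  Start with x ≡ 0 (mod 4).
  Combine with x ≡ 2 (mod 11): since gcd(4, 11) = 1, we get a unique residue mod 44.
    Write x = 0 + 4·t and substitute into x ≡ 2 (mod 11): 4·t ≡ 2 − 0 = 2 (mod 11).
    The inverse of 4 mod 11 is 3 (since 4·3 = 12 = 1·11 + 1), so t ≡ 3·2 = 6 ≡ 6 (mod 11).
    Then x = 0 + 4·6 = 24, valid modulo lcm(4, 11) = 44: x ≡ 24 (mod 44).
  Combine with x ≡ 0 (mod 5): since gcd(44, 5) = 1, we get a unique residue mod 220.
    Write x = 24 + 44·t and substitute into x ≡ 0 (mod 5): 44·t ≡ 0 − 24 = -24 (mod 5).
    Reduce coefficients mod 5: 4·t ≡ 1 (mod 5).
    The inverse of 4 mod 5 is 4 (since 4·4 = 16 = 3·5 + 1), so t ≡ 4·1 = 4 ≡ 4 (mod 5).
    Then x = 24 + 44·4 = 200, valid modulo lcm(44, 5) = 220: x ≡ 200 (mod 220).
Verify: 200 mod 4 = 0 ✓, 200 mod 11 = 2 ✓, 200 mod 5 = 0 ✓.

x ≡ 200 (mod 220).


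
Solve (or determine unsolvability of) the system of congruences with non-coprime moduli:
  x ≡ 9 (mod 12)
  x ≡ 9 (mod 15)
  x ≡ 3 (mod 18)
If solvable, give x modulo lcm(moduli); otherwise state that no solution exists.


Moduli 12, 15, 18 are not pairwise coprime, so CRT works modulo lcm(m_i) when all pairwise compatibility conditions hold.
Pairwise compatibility: gcd(m_i, m_j) must divide a_i - a_j for every pair.
Merge one congruence at a time:
  Start: x ≡ 9 (mod 12).
  Combine with x ≡ 9 (mod 15): gcd(12, 15) = 3; 9 - 9 = 0, which IS divisible by 3, so compatible.
    Write x = 9 + 12·t and substitute into x ≡ 9 (mod 15): 12·t ≡ 9 − 9 = 0 (mod 15).
    Divide the congruence (and modulus) by g = 3: 4·t ≡ 0 (mod 5).
    The inverse of 4 mod 5 is 4 (since 4·4 = 16 = 3·5 + 1), so t ≡ 4·0 = 0 ≡ 0 (mod 5).
    Then x = 9 + 12·0 = 9, valid modulo lcm(12, 15) = 60: x ≡ 9 (mod 60).
  Combine with x ≡ 3 (mod 18): gcd(60, 18) = 6; 3 - 9 = -6, which IS divisible by 6, so compatible.
    Write x = 9 + 60·t and substitute into x ≡ 3 (mod 18): 60·t ≡ 3 − 9 = -6 (mod 18).
    Divide the congruence (and modulus) by g = 6: 10·t ≡ -1 (mod 3).
    Reduce coefficients mod 3: 1·t ≡ 2 (mod 3).
    So t ≡ 2 (mod 3).
    Then x = 9 + 60·2 = 129, valid modulo lcm(60, 18) = 180: x ≡ 129 (mod 180).
Verify: 129 mod 12 = 9, 129 mod 15 = 9, 129 mod 18 = 3.

x ≡ 129 (mod 180).


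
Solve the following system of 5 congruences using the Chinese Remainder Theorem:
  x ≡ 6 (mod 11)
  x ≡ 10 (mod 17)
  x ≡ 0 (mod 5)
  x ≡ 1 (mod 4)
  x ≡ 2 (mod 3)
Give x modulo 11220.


Product of moduli M = 11 · 17 · 5 · 4 · 3 = 11220.
Merge one congruence at a time:
  Start: x ≡ 6 (mod 11).
  Combine with x ≡ 10 (mod 17); new modulus lcm = 187.
    Write x = 6 + 11·t and substitute into x ≡ 10 (mod 17): 11·t ≡ 10 − 6 = 4 (mod 17).
    The inverse of 11 mod 17 is 14 (since 11·14 = 154 = 9·17 + 1), so t ≡ 14·4 = 56 ≡ 5 (mod 17).
    Then x = 6 + 11·5 = 61, valid modulo lcm(11, 17) = 187: x ≡ 61 (mod 187).
  Combine with x ≡ 0 (mod 5); new modulus lcm = 935.
    Write x = 61 + 187·t and substitute into x ≡ 0 (mod 5): 187·t ≡ 0 − 61 = -61 (mod 5).
    Reduce coefficients mod 5: 2·t ≡ 4 (mod 5).
    The inverse of 2 mod 5 is 3 (since 2·3 = 6 = 1·5 + 1), so t ≡ 3·4 = 12 ≡ 2 (mod 5).
    Then x = 61 + 187·2 = 435, valid modulo lcm(187, 5) = 935: x ≡ 435 (mod 935).
  Combine with x ≡ 1 (mod 4); new modulus lcm = 3740.
    Write x = 435 + 935·t and substitute into x ≡ 1 (mod 4): 935·t ≡ 1 − 435 = -434 (mod 4).
    Reduce coefficients mod 4: 3·t ≡ 2 (mod 4).
    The inverse of 3 mod 4 is 3 (since 3·3 = 9 = 2·4 + 1), so t ≡ 3·2 = 6 ≡ 2 (mod 4).
    Then x = 435 + 935·2 = 2305, valid modulo lcm(935, 4) = 3740: x ≡ 2305 (mod 3740).
  Combine with x ≡ 2 (mod 3); new modulus lcm = 11220.
    Write x = 2305 + 3740·t and substitute into x ≡ 2 (mod 3): 3740·t ≡ 2 − 2305 = -2303 (mod 3).
    Reduce coefficients mod 3: 2·t ≡ 1 (mod 3).
    The inverse of 2 mod 3 is 2 (since 2·2 = 4 = 1·3 + 1), so t ≡ 2·1 = 2 ≡ 2 (mod 3).
    Then x = 2305 + 3740·2 = 9785, valid modulo lcm(3740, 3) = 11220: x ≡ 9785 (mod 11220).
Verify against each original: 9785 mod 11 = 6, 9785 mod 17 = 10, 9785 mod 5 = 0, 9785 mod 4 = 1, 9785 mod 3 = 2.

x ≡ 9785 (mod 11220).


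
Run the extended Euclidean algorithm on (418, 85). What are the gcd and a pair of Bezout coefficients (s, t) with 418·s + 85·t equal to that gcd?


Euclidean algorithm on (418, 85) — divide until remainder is 0:
  418 = 4 · 85 + 78
  85 = 1 · 78 + 7
  78 = 11 · 7 + 1
  7 = 7 · 1 + 0
gcd(418, 85) = 1.
Track Bezout coefficients alongside the remainders: start with r₀ = 418 = a·1 + b·0 (s = 1, t = 0) and r₁ = 85 = a·0 + b·1 (s = 0, t = 1); each new remainder r_{k+1} = r_{k-1} − q_k·r_k inherits s_{k+1} = s_{k-1} − q_k·s_k, t_{k+1} = t_{k-1} − q_k·t_k, so r_k = a·s_k + b·t_k at every step:
  q = 4: r = 78, s = 1 − 4·0 = 1, t = 0 − 4·1 = -4  (check: 418·1 + 85·(-4) = 78)
  q = 1: r = 7, s = 0 − 1·1 = -1, t = 1 − 1·(-4) = 5  (check: 418·(-1) + 85·5 = 7)
  q = 11: r = 1, s = 1 − 11·(-1) = 12, t = -4 − 11·5 = -59  (check: 418·12 + 85·(-59) = 1)
The row with r = 1 (the gcd) gives the Bezout coefficients s = 12, t = -59.
Result: 418 · (12) + 85 · (-59) = 1.

gcd(418, 85) = 1; s = 12, t = -59 (check: 418·12 + 85·(-59) = 1).


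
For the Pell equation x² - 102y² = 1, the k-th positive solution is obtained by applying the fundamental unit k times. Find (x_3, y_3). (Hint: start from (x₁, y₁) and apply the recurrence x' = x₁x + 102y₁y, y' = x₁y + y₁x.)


Step 1: Find the fundamental solution (x₁, y₁) of x² - 102y² = 1.
  Expand √102 as a continued fraction. a₀ = ⌊√102⌋ = 10; iterate m_{k+1} = d_k·a_k − m_k, d_{k+1} = (102 − m_{k+1}²)/d_k, a_{k+1} = ⌊(a₀ + m_{k+1})/d_{k+1}⌋ (starting m₀ = 0, d₀ = 1), with convergents p_k = a_k·p_{k-1} + p_{k-2}, q_k = a_k·q_{k-1} + q_{k-2} (p₋₁ = 1, q₋₁ = 0):
  k = 0: a₀ = 10; p₀/q₀ = 10/1; p₀² − 102·q₀² = 100 − 102 = -2.
  k = 1: m = 10, d = 2, a = ⌊(10 + 10)/2⌋ = 10; p/q = (10·10 + 1)/(10·1 + 0) = 101/10; p² − 102·q² = 10201 − 10200 = 1.
  The first convergent with p² − 102·q² = 1 gives the fundamental solution (x₁, y₁) = (101, 10).
Step 2: Apply the recurrence (x_{n+1}, y_{n+1}) = (x₁x_n + 102y₁y_n, x₁y_n + y₁x_n) repeatedly.
  From (x_1, y_1) = (101, 10): x_2 = 101·101 + 102·10·10 = 20401; y_2 = 101·10 + 10·101 = 2020.
  From (x_2, y_2) = (20401, 2020): x_3 = 101·20401 + 102·10·2020 = 4120901; y_3 = 101·2020 + 10·20401 = 408030.
Step 3: Verify x_3² - 102·y_3² = 16981825051801 - 16981825051800 = 1 (should be 1). ✓

(x_1, y_1) = (101, 10); (x_3, y_3) = (4120901, 408030).


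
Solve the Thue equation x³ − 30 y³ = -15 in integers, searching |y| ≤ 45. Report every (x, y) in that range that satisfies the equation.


The equation is x³ - 30y³ = -15. For fixed y, x³ = 30·y³ − 15, so a solution requires the RHS to be a perfect cube.
Strategy: iterate y from -45 to 45, compute RHS = 30·y³ − 15, and check whether it is a (positive or negative) perfect cube.
Check small values of y:
  y = 0: RHS = -15 is not a perfect cube.
  y = 1: RHS = 15 is not a perfect cube.
  y = -1: RHS = -45 is not a perfect cube.
  y = 2: RHS = 225 is not a perfect cube.
  y = -2: RHS = -255 is not a perfect cube.
  y = 3: RHS = 795 is not a perfect cube.
  y = -3: RHS = -825 is not a perfect cube.
Continuing the search up to |y| = 45 finds no solutions either.
No (x, y) in the scanned range satisfies the equation.

No integer solutions with |y| ≤ 45.


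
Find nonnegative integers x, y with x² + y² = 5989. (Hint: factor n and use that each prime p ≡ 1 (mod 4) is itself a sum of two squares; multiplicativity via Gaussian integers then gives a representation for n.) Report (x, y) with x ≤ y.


Step 1: Factor n = 5989 = 53 · 113.
Step 2: Check the mod-4 condition on each prime factor: 53 ≡ 1 (mod 4), exponent 1; 113 ≡ 1 (mod 4), exponent 1.
All primes ≡ 3 (mod 4) appear to even exponent (or don't appear), so by the two-squares theorem n IS expressible as a sum of two squares.
Step 3: Build a representation. Here n = 53 · 113 is a product of primes ≡ 1 (mod 4). Each prime p ≡ 1 (mod 4) is itself a sum of two squares; find a² by testing p − a² for a perfect square:
  53: 53 − 1² = 52, 53 − 2² = 49 = 7² ⇒ 53 = 2² + 7².
  113: 113 − 1² = 112, 113 − 2² = 109, 113 − 3² = 104, 113 − 4² = 97, 113 − 5² = 88, 113 − 6² = 77, 113 − 7² = 64 = 8² ⇒ 113 = 7² + 8².
  Combine using the Brahmagupta–Fibonacci identity (a² + b²)(c² + d²) = (ac − bd)² + (ad + bc)² = (ac + bd)² + (ad − bc)²:
  53 · 113 = 5989: from (2² + 7²)(7² + 8²), take (2·7 − 7·8, 2·8 + 7·7) = (14 − 56, 16 + 49) = (-42, 65); dropping signs (only squares matter) gives (42, 65); check 42² + 65² = 1764 + 4225 = 5989 ✓.
Step 4: Order so x ≤ y and verify: 42² + 65² = 1764 + 4225 = 5989 = n. ✓

n = 5989 = 42² + 65² (one valid representation with x ≤ y).


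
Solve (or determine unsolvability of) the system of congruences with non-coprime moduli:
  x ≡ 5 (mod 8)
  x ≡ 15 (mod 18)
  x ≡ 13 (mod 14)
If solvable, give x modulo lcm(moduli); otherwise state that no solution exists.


Moduli 8, 18, 14 are not pairwise coprime, so CRT works modulo lcm(m_i) when all pairwise compatibility conditions hold.
Pairwise compatibility: gcd(m_i, m_j) must divide a_i - a_j for every pair.
Merge one congruence at a time:
  Start: x ≡ 5 (mod 8).
  Combine with x ≡ 15 (mod 18): gcd(8, 18) = 2; 15 - 5 = 10, which IS divisible by 2, so compatible.
    Write x = 5 + 8·t and substitute into x ≡ 15 (mod 18): 8·t ≡ 15 − 5 = 10 (mod 18).
    Divide the congruence (and modulus) by g = 2: 4·t ≡ 5 (mod 9).
    The inverse of 4 mod 9 is 7 (since 4·7 = 28 = 3·9 + 1), so t ≡ 7·5 = 35 ≡ 8 (mod 9).
    Then x = 5 + 8·8 = 69, valid modulo lcm(8, 18) = 72: x ≡ 69 (mod 72).
  Combine with x ≡ 13 (mod 14): gcd(72, 14) = 2; 13 - 69 = -56, which IS divisible by 2, so compatible.
    Write x = 69 + 72·t and substitute into x ≡ 13 (mod 14): 72·t ≡ 13 − 69 = -56 (mod 14).
    Divide the congruence (and modulus) by g = 2: 36·t ≡ -28 (mod 7).
    Reduce coefficients mod 7: 1·t ≡ 0 (mod 7).
    So t ≡ 0 (mod 7).
    Then x = 69 + 72·0 = 69, valid modulo lcm(72, 14) = 504: x ≡ 69 (mod 504).
Verify: 69 mod 8 = 5, 69 mod 18 = 15, 69 mod 14 = 13.

x ≡ 69 (mod 504).


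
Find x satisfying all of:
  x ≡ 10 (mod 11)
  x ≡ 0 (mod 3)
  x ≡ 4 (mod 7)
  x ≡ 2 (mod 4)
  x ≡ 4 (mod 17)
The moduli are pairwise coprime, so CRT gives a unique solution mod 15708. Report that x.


Product of moduli M = 11 · 3 · 7 · 4 · 17 = 15708.
Merge one congruence at a time:
  Start: x ≡ 10 (mod 11).
  Combine with x ≡ 0 (mod 3); new modulus lcm = 33.
    Write x = 10 + 11·t and substitute into x ≡ 0 (mod 3): 11·t ≡ 0 − 10 = -10 (mod 3).
    Reduce coefficients mod 3: 2·t ≡ 2 (mod 3).
    The inverse of 2 mod 3 is 2 (since 2·2 = 4 = 1·3 + 1), so t ≡ 2·2 = 4 ≡ 1 (mod 3).
    Then x = 10 + 11·1 = 21, valid modulo lcm(11, 3) = 33: x ≡ 21 (mod 33).
  Combine with x ≡ 4 (mod 7); new modulus lcm = 231.
    Write x = 21 + 33·t and substitute into x ≡ 4 (mod 7): 33·t ≡ 4 − 21 = -17 (mod 7).
    Reduce coefficients mod 7: 5·t ≡ 4 (mod 7).
    The inverse of 5 mod 7 is 3 (since 5·3 = 15 = 2·7 + 1), so t ≡ 3·4 = 12 ≡ 5 (mod 7).
    Then x = 21 + 33·5 = 186, valid modulo lcm(33, 7) = 231: x ≡ 186 (mod 231).
  Combine with x ≡ 2 (mod 4); new modulus lcm = 924.
    Write x = 186 + 231·t and substitute into x ≡ 2 (mod 4): 231·t ≡ 2 − 186 = -184 (mod 4).
    Reduce coefficients mod 4: 3·t ≡ 0 (mod 4).
    The inverse of 3 mod 4 is 3 (since 3·3 = 9 = 2·4 + 1), so t ≡ 3·0 = 0 ≡ 0 (mod 4).
    Then x = 186 + 231·0 = 186, valid modulo lcm(231, 4) = 924: x ≡ 186 (mod 924).
  Combine with x ≡ 4 (mod 17); new modulus lcm = 15708.
    Write x = 186 + 924·t and substitute into x ≡ 4 (mod 17): 924·t ≡ 4 − 186 = -182 (mod 17).
    Reduce coefficients mod 17: 6·t ≡ 5 (mod 17).
    The inverse of 6 mod 17 is 3 (since 6·3 = 18 = 1·17 + 1), so t ≡ 3·5 = 15 ≡ 15 (mod 17).
    Then x = 186 + 924·15 = 14046, valid modulo lcm(924, 17) = 15708: x ≡ 14046 (mod 15708).
Verify against each original: 14046 mod 11 = 10, 14046 mod 3 = 0, 14046 mod 7 = 4, 14046 mod 4 = 2, 14046 mod 17 = 4.

x ≡ 14046 (mod 15708).


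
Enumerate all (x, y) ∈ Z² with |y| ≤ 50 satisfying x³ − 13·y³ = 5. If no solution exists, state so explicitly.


The equation is x³ - 13y³ = 5. For fixed y, x³ = 13·y³ + 5, so a solution requires the RHS to be a perfect cube.
Strategy: iterate y from -50 to 50, compute RHS = 13·y³ + 5, and check whether it is a (positive or negative) perfect cube.
Check small values of y:
  y = 0: RHS = 5 is not a perfect cube.
  y = 1: RHS = 18 is not a perfect cube.
  y = -1: RHS = -8 = (-2)³ ⇒ x = -2 works.
  y = 2: RHS = 109 is not a perfect cube.
  y = -2: RHS = -99 is not a perfect cube.
  y = 3: RHS = 356 is not a perfect cube.
  y = -3: RHS = -346 is not a perfect cube.
Continuing the search up to |y| = 50 finds no further solutions beyond those listed.
Collected solutions: (-2, -1).

Solutions (with |y| ≤ 50): (-2, -1).


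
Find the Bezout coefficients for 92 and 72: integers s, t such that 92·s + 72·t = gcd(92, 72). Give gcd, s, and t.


Euclidean algorithm on (92, 72) — divide until remainder is 0:
  92 = 1 · 72 + 20
  72 = 3 · 20 + 12
  20 = 1 · 12 + 8
  12 = 1 · 8 + 4
  8 = 2 · 4 + 0
gcd(92, 72) = 4.
Track Bezout coefficients alongside the remainders: start with r₀ = 92 = a·1 + b·0 (s = 1, t = 0) and r₁ = 72 = a·0 + b·1 (s = 0, t = 1); each new remainder r_{k+1} = r_{k-1} − q_k·r_k inherits s_{k+1} = s_{k-1} − q_k·s_k, t_{k+1} = t_{k-1} − q_k·t_k, so r_k = a·s_k + b·t_k at every step:
  q = 1: r = 20, s = 1 − 1·0 = 1, t = 0 − 1·1 = -1  (check: 92·1 + 72·(-1) = 20)
  q = 3: r = 12, s = 0 − 3·1 = -3, t = 1 − 3·(-1) = 4  (check: 92·(-3) + 72·4 = 12)
  q = 1: r = 8, s = 1 − 1·(-3) = 4, t = -1 − 1·4 = -5  (check: 92·4 + 72·(-5) = 8)
  q = 1: r = 4, s = -3 − 1·4 = -7, t = 4 − 1·(-5) = 9  (check: 92·(-7) + 72·9 = 4)
The row with r = 4 (the gcd) gives the Bezout coefficients s = -7, t = 9.
Result: 92 · (-7) + 72 · (9) = 4.

gcd(92, 72) = 4; s = -7, t = 9 (check: 92·(-7) + 72·9 = 4).


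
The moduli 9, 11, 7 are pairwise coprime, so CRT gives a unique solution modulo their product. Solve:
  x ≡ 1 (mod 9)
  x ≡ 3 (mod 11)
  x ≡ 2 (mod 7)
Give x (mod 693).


Moduli 9, 11, 7 are pairwise coprime; by CRT there is a unique solution modulo M = 9 · 11 · 7 = 693.
Solve pairwise, accumulating the modulus:
  Start with x ≡ 1 (mod 9).
  Combine with x ≡ 3 (mod 11): since gcd(9, 11) = 1, we get a unique residue mod 99.
    Write x = 1 + 9·t and substitute into x ≡ 3 (mod 11): 9·t ≡ 3 − 1 = 2 (mod 11).
    The inverse of 9 mod 11 is 5 (since 9·5 = 45 = 4·11 + 1), so t ≡ 5·2 = 10 ≡ 10 (mod 11).
    Then x = 1 + 9·10 = 91, valid modulo lcm(9, 11) = 99: x ≡ 91 (mod 99).
  Combine with x ≡ 2 (mod 7): since gcd(99, 7) = 1, we get a unique residue mod 693.
    Write x = 91 + 99·t and substitute into x ≡ 2 (mod 7): 99·t ≡ 2 − 91 = -89 (mod 7).
    Reduce coefficients mod 7: 1·t ≡ 2 (mod 7).
    So t ≡ 2 (mod 7).
    Then x = 91 + 99·2 = 289, valid modulo lcm(99, 7) = 693: x ≡ 289 (mod 693).
Verify: 289 mod 9 = 1 ✓, 289 mod 11 = 3 ✓, 289 mod 7 = 2 ✓.

x ≡ 289 (mod 693).


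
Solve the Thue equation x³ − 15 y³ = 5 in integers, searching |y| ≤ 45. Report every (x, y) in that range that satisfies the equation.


The equation is x³ - 15y³ = 5. For fixed y, x³ = 15·y³ + 5, so a solution requires the RHS to be a perfect cube.
Strategy: iterate y from -45 to 45, compute RHS = 15·y³ + 5, and check whether it is a (positive or negative) perfect cube.
Check small values of y:
  y = 0: RHS = 5 is not a perfect cube.
  y = 1: RHS = 20 is not a perfect cube.
  y = -1: RHS = -10 is not a perfect cube.
  y = 2: RHS = 125 = (5)³ ⇒ x = 5 works.
  y = -2: RHS = -115 is not a perfect cube.
  y = 3: RHS = 410 is not a perfect cube.
  y = -3: RHS = -400 is not a perfect cube.
Continuing the search up to |y| = 45 finds no further solutions beyond those listed.
Collected solutions: (5, 2).

Solutions (with |y| ≤ 45): (5, 2).


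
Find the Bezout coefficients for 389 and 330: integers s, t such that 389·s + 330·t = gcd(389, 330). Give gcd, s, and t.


Euclidean algorithm on (389, 330) — divide until remainder is 0:
  389 = 1 · 330 + 59
  330 = 5 · 59 + 35
  59 = 1 · 35 + 24
  35 = 1 · 24 + 11
  24 = 2 · 11 + 2
  11 = 5 · 2 + 1
  2 = 2 · 1 + 0
gcd(389, 330) = 1.
Track Bezout coefficients alongside the remainders: start with r₀ = 389 = a·1 + b·0 (s = 1, t = 0) and r₁ = 330 = a·0 + b·1 (s = 0, t = 1); each new remainder r_{k+1} = r_{k-1} − q_k·r_k inherits s_{k+1} = s_{k-1} − q_k·s_k, t_{k+1} = t_{k-1} − q_k·t_k, so r_k = a·s_k + b·t_k at every step:
  q = 1: r = 59, s = 1 − 1·0 = 1, t = 0 − 1·1 = -1  (check: 389·1 + 330·(-1) = 59)
  q = 5: r = 35, s = 0 − 5·1 = -5, t = 1 − 5·(-1) = 6  (check: 389·(-5) + 330·6 = 35)
  q = 1: r = 24, s = 1 − 1·(-5) = 6, t = -1 − 1·6 = -7  (check: 389·6 + 330·(-7) = 24)
  q = 1: r = 11, s = -5 − 1·6 = -11, t = 6 − 1·(-7) = 13  (check: 389·(-11) + 330·13 = 11)
  q = 2: r = 2, s = 6 − 2·(-11) = 28, t = -7 − 2·13 = -33  (check: 389·28 + 330·(-33) = 2)
  q = 5: r = 1, s = -11 − 5·28 = -151, t = 13 − 5·(-33) = 178  (check: 389·(-151) + 330·178 = 1)
The row with r = 1 (the gcd) gives the Bezout coefficients s = -151, t = 178.
Result: 389 · (-151) + 330 · (178) = 1.

gcd(389, 330) = 1; s = -151, t = 178 (check: 389·(-151) + 330·178 = 1).


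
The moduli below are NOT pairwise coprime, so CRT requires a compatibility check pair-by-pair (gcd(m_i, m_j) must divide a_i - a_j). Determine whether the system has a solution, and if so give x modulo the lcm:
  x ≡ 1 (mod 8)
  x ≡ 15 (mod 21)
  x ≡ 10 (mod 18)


Moduli 8, 21, 18 are not pairwise coprime, so CRT works modulo lcm(m_i) when all pairwise compatibility conditions hold.
Pairwise compatibility: gcd(m_i, m_j) must divide a_i - a_j for every pair.
Merge one congruence at a time:
  Start: x ≡ 1 (mod 8).
  Combine with x ≡ 15 (mod 21): gcd(8, 21) = 1; 15 - 1 = 14, which IS divisible by 1, so compatible.
    Write x = 1 + 8·t and substitute into x ≡ 15 (mod 21): 8·t ≡ 15 − 1 = 14 (mod 21).
    The inverse of 8 mod 21 is 8 (since 8·8 = 64 = 3·21 + 1), so t ≡ 8·14 = 112 ≡ 7 (mod 21).
    Then x = 1 + 8·7 = 57, valid modulo lcm(8, 21) = 168: x ≡ 57 (mod 168).
  Combine with x ≡ 10 (mod 18): gcd(168, 18) = 6, and 10 - 57 = -47 is NOT divisible by 6.
    ⇒ system is inconsistent (no integer solution).

No solution (the system is inconsistent).


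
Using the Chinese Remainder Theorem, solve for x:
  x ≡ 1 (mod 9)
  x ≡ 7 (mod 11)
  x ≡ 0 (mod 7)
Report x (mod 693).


Moduli 9, 11, 7 are pairwise coprime; by CRT there is a unique solution modulo M = 9 · 11 · 7 = 693.
Solve pairwise, accumulating the modulus:
  Start with x ≡ 1 (mod 9).
  Combine with x ≡ 7 (mod 11): since gcd(9, 11) = 1, we get a unique residue mod 99.
    Write x = 1 + 9·t and substitute into x ≡ 7 (mod 11): 9·t ≡ 7 − 1 = 6 (mod 11).
    The inverse of 9 mod 11 is 5 (since 9·5 = 45 = 4·11 + 1), so t ≡ 5·6 = 30 ≡ 8 (mod 11).
    Then x = 1 + 9·8 = 73, valid modulo lcm(9, 11) = 99: x ≡ 73 (mod 99).
  Combine with x ≡ 0 (mod 7): since gcd(99, 7) = 1, we get a unique residue mod 693.
    Write x = 73 + 99·t and substitute into x ≡ 0 (mod 7): 99·t ≡ 0 − 73 = -73 (mod 7).
    Reduce coefficients mod 7: 1·t ≡ 4 (mod 7).
    So t ≡ 4 (mod 7).
    Then x = 73 + 99·4 = 469, valid modulo lcm(99, 7) = 693: x ≡ 469 (mod 693).
Verify: 469 mod 9 = 1 ✓, 469 mod 11 = 7 ✓, 469 mod 7 = 0 ✓.

x ≡ 469 (mod 693).


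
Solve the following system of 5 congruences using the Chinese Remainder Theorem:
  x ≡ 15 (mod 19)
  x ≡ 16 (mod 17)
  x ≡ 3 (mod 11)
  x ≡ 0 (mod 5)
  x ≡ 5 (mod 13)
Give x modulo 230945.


Product of moduli M = 19 · 17 · 11 · 5 · 13 = 230945.
Merge one congruence at a time:
  Start: x ≡ 15 (mod 19).
  Combine with x ≡ 16 (mod 17); new modulus lcm = 323.
    Write x = 15 + 19·t and substitute into x ≡ 16 (mod 17): 19·t ≡ 16 − 15 = 1 (mod 17).
    Reduce coefficients mod 17: 2·t ≡ 1 (mod 17).
    The inverse of 2 mod 17 is 9 (since 2·9 = 18 = 1·17 + 1), so t ≡ 9·1 = 9 ≡ 9 (mod 17).
    Then x = 15 + 19·9 = 186, valid modulo lcm(19, 17) = 323: x ≡ 186 (mod 323).
  Combine with x ≡ 3 (mod 11); new modulus lcm = 3553.
    Write x = 186 + 323·t and substitute into x ≡ 3 (mod 11): 323·t ≡ 3 − 186 = -183 (mod 11).
    Reduce coefficients mod 11: 4·t ≡ 4 (mod 11).
    The inverse of 4 mod 11 is 3 (since 4·3 = 12 = 1·11 + 1), so t ≡ 3·4 = 12 ≡ 1 (mod 11).
    Then x = 186 + 323·1 = 509, valid modulo lcm(323, 11) = 3553: x ≡ 509 (mod 3553).
  Combine with x ≡ 0 (mod 5); new modulus lcm = 17765.
    Write x = 509 + 3553·t and substitute into x ≡ 0 (mod 5): 3553·t ≡ 0 − 509 = -509 (mod 5).
    Reduce coefficients mod 5: 3·t ≡ 1 (mod 5).
    The inverse of 3 mod 5 is 2 (since 3·2 = 6 = 1·5 + 1), so t ≡ 2·1 = 2 ≡ 2 (mod 5).
    Then x = 509 + 3553·2 = 7615, valid modulo lcm(3553, 5) = 17765: x ≡ 7615 (mod 17765).
  Combine with x ≡ 5 (mod 13); new modulus lcm = 230945.
    Write x = 7615 + 17765·t and substitute into x ≡ 5 (mod 13): 17765·t ≡ 5 − 7615 = -7610 (mod 13).
    Reduce coefficients mod 13: 7·t ≡ 8 (mod 13).
    The inverse of 7 mod 13 is 2 (since 7·2 = 14 = 1·13 + 1), so t ≡ 2·8 = 16 ≡ 3 (mod 13).
    Then x = 7615 + 17765·3 = 60910, valid modulo lcm(17765, 13) = 230945: x ≡ 60910 (mod 230945).
Verify against each original: 60910 mod 19 = 15, 60910 mod 17 = 16, 60910 mod 11 = 3, 60910 mod 5 = 0, 60910 mod 13 = 5.

x ≡ 60910 (mod 230945).


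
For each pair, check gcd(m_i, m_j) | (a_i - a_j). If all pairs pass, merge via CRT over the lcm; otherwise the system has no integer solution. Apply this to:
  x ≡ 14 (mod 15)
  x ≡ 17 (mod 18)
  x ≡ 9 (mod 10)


Moduli 15, 18, 10 are not pairwise coprime, so CRT works modulo lcm(m_i) when all pairwise compatibility conditions hold.
Pairwise compatibility: gcd(m_i, m_j) must divide a_i - a_j for every pair.
Merge one congruence at a time:
  Start: x ≡ 14 (mod 15).
  Combine with x ≡ 17 (mod 18): gcd(15, 18) = 3; 17 - 14 = 3, which IS divisible by 3, so compatible.
    Write x = 14 + 15·t and substitute into x ≡ 17 (mod 18): 15·t ≡ 17 − 14 = 3 (mod 18).
    Divide the congruence (and modulus) by g = 3: 5·t ≡ 1 (mod 6).
    The inverse of 5 mod 6 is 5 (since 5·5 = 25 = 4·6 + 1), so t ≡ 5·1 = 5 ≡ 5 (mod 6).
    Then x = 14 + 15·5 = 89, valid modulo lcm(15, 18) = 90: x ≡ 89 (mod 90).
  Combine with x ≡ 9 (mod 10): gcd(90, 10) = 10; 9 - 89 = -80, which IS divisible by 10, so compatible.
    Write x = 89 + 90·t and substitute into x ≡ 9 (mod 10): 90·t ≡ 9 − 89 = -80 (mod 10).
    Divide the congruence (and modulus) by g = 10: 9·t ≡ -8 (mod 1).
    Modulo 1 every t works; take t = 0.
    Then x = 89 + 90·0 = 89, valid modulo lcm(90, 10) = 90: x ≡ 89 (mod 90).
Verify: 89 mod 15 = 14, 89 mod 18 = 17, 89 mod 10 = 9.

x ≡ 89 (mod 90).


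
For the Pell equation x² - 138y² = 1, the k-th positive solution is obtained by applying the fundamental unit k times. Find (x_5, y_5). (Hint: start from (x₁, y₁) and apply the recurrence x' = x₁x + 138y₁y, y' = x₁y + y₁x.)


Step 1: Find the fundamental solution (x₁, y₁) of x² - 138y² = 1.
  Expand √138 as a continued fraction. a₀ = ⌊√138⌋ = 11; iterate m_{k+1} = d_k·a_k − m_k, d_{k+1} = (138 − m_{k+1}²)/d_k, a_{k+1} = ⌊(a₀ + m_{k+1})/d_{k+1}⌋ (starting m₀ = 0, d₀ = 1), with convergents p_k = a_k·p_{k-1} + p_{k-2}, q_k = a_k·q_{k-1} + q_{k-2} (p₋₁ = 1, q₋₁ = 0):
  k = 0: a₀ = 11; p₀/q₀ = 11/1; p₀² − 138·q₀² = 121 − 138 = -17.
  k = 1: m = 11, d = 17, a = ⌊(11 + 11)/17⌋ = 1; p/q = (1·11 + 1)/(1·1 + 0) = 12/1; p² − 138·q² = 144 − 138 = 6.
  k = 2: m = 6, d = 6, a = ⌊(11 + 6)/6⌋ = 2; p/q = (2·12 + 11)/(2·1 + 1) = 35/3; p² − 138·q² = 1225 − 1242 = -17.
  k = 3: m = 6, d = 17, a = ⌊(11 + 6)/17⌋ = 1; p/q = (1·35 + 12)/(1·3 + 1) = 47/4; p² − 138·q² = 2209 − 2208 = 1.
  The first convergent with p² − 138·q² = 1 gives the fundamental solution (x₁, y₁) = (47, 4).
Step 2: Apply the recurrence (x_{n+1}, y_{n+1}) = (x₁x_n + 138y₁y_n, x₁y_n + y₁x_n) repeatedly.
  From (x_1, y_1) = (47, 4): x_2 = 47·47 + 138·4·4 = 4417; y_2 = 47·4 + 4·47 = 376.
  From (x_2, y_2) = (4417, 376): x_3 = 47·4417 + 138·4·376 = 415151; y_3 = 47·376 + 4·4417 = 35340.
  From (x_3, y_3) = (415151, 35340): x_4 = 47·415151 + 138·4·35340 = 39019777; y_4 = 47·35340 + 4·415151 = 3321584.
  From (x_4, y_4) = (39019777, 3321584): x_5 = 47·39019777 + 138·4·3321584 = 3667443887; y_5 = 47·3321584 + 4·39019777 = 312193556.
Step 3: Verify x_5² - 138·y_5² = 13450144664293668769 - 13450144664293668768 = 1 (should be 1). ✓

(x_1, y_1) = (47, 4); (x_5, y_5) = (3667443887, 312193556).


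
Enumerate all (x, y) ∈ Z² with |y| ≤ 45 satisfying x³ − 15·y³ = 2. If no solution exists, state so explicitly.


The equation is x³ - 15y³ = 2. For fixed y, x³ = 15·y³ + 2, so a solution requires the RHS to be a perfect cube.
Strategy: iterate y from -45 to 45, compute RHS = 15·y³ + 2, and check whether it is a (positive or negative) perfect cube.
Check small values of y:
  y = 0: RHS = 2 is not a perfect cube.
  y = 1: RHS = 17 is not a perfect cube.
  y = -1: RHS = -13 is not a perfect cube.
  y = 2: RHS = 122 is not a perfect cube.
  y = -2: RHS = -118 is not a perfect cube.
  y = 3: RHS = 407 is not a perfect cube.
  y = -3: RHS = -403 is not a perfect cube.
Continuing the search up to |y| = 45 finds no solutions either.
No (x, y) in the scanned range satisfies the equation.

No integer solutions with |y| ≤ 45.


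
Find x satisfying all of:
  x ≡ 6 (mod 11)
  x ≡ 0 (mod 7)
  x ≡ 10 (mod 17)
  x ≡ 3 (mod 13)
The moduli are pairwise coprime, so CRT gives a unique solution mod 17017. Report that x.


Product of moduli M = 11 · 7 · 17 · 13 = 17017.
Merge one congruence at a time:
  Start: x ≡ 6 (mod 11).
  Combine with x ≡ 0 (mod 7); new modulus lcm = 77.
    Write x = 6 + 11·t and substitute into x ≡ 0 (mod 7): 11·t ≡ 0 − 6 = -6 (mod 7).
    Reduce coefficients mod 7: 4·t ≡ 1 (mod 7).
    The inverse of 4 mod 7 is 2 (since 4·2 = 8 = 1·7 + 1), so t ≡ 2·1 = 2 ≡ 2 (mod 7).
    Then x = 6 + 11·2 = 28, valid modulo lcm(11, 7) = 77: x ≡ 28 (mod 77).
  Combine with x ≡ 10 (mod 17); new modulus lcm = 1309.
    Write x = 28 + 77·t and substitute into x ≡ 10 (mod 17): 77·t ≡ 10 − 28 = -18 (mod 17).
    Reduce coefficients mod 17: 9·t ≡ 16 (mod 17).
    The inverse of 9 mod 17 is 2 (since 9·2 = 18 = 1·17 + 1), so t ≡ 2·16 = 32 ≡ 15 (mod 17).
    Then x = 28 + 77·15 = 1183, valid modulo lcm(77, 17) = 1309: x ≡ 1183 (mod 1309).
  Combine with x ≡ 3 (mod 13); new modulus lcm = 17017.
    Write x = 1183 + 1309·t and substitute into x ≡ 3 (mod 13): 1309·t ≡ 3 − 1183 = -1180 (mod 13).
    Reduce coefficients mod 13: 9·t ≡ 3 (mod 13).
    The inverse of 9 mod 13 is 3 (since 9·3 = 27 = 2·13 + 1), so t ≡ 3·3 = 9 ≡ 9 (mod 13).
    Then x = 1183 + 1309·9 = 12964, valid modulo lcm(1309, 13) = 17017: x ≡ 12964 (mod 17017).
Verify against each original: 12964 mod 11 = 6, 12964 mod 7 = 0, 12964 mod 17 = 10, 12964 mod 13 = 3.

x ≡ 12964 (mod 17017).


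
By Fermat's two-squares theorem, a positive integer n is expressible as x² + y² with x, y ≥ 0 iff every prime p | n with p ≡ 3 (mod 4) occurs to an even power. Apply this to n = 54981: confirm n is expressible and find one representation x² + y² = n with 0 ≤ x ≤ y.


Step 1: Factor n = 54981 = 3^2 · 41 · 149.
Step 2: Check the mod-4 condition on each prime factor: 3 ≡ 3 (mod 4), exponent 2 (must be even); 41 ≡ 1 (mod 4), exponent 1; 149 ≡ 1 (mod 4), exponent 1.
All primes ≡ 3 (mod 4) appear to even exponent (or don't appear), so by the two-squares theorem n IS expressible as a sum of two squares.
Step 3: Build a representation. Group n = k² · m with k = 3 and m = 41 · 149 = 6109 (a product of primes ≡ 1 (mod 4)); a representation of m scales to one of n via (k·x)² + (k·y)² = k²(x² + y²). Each prime p ≡ 1 (mod 4) is itself a sum of two squares; find a² by testing p − a² for a perfect square:
  41: 41 − 1² = 40, 41 − 2² = 37, 41 − 3² = 32, 41 − 4² = 25 = 5² ⇒ 41 = 4² + 5².
  149: 149 − 1² = 148, 149 − 2² = 145, 149 − 3² = 140, 149 − 4² = 133, 149 − 5² = 124, 149 − 6² = 113, 149 − 7² = 100 = 10² ⇒ 149 = 7² + 10².
  Combine using the Brahmagupta–Fibonacci identity (a² + b²)(c² + d²) = (ac − bd)² + (ad + bc)² = (ac + bd)² + (ad − bc)²:
  41 · 149 = 6109: from (4² + 5²)(7² + 10²), take (4·7 − 5·10, 4·10 + 5·7) = (28 − 50, 40 + 35) = (-22, 75); dropping signs (only squares matter) gives (22, 75); check 22² + 75² = 484 + 5625 = 6109 ✓.
  Scale by k = 3: (3·22, 3·75) = (66, 225).
Step 4: Order so x ≤ y and verify: 66² + 225² = 4356 + 50625 = 54981 = n. ✓

n = 54981 = 66² + 225² (one valid representation with x ≤ y).


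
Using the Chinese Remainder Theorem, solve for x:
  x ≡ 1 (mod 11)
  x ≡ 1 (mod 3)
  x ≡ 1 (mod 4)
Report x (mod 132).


Moduli 11, 3, 4 are pairwise coprime; by CRT there is a unique solution modulo M = 11 · 3 · 4 = 132.
Solve pairwise, accumulating the modulus:
  Start with x ≡ 1 (mod 11).
  Combine with x ≡ 1 (mod 3): since gcd(11, 3) = 1, we get a unique residue mod 33.
    Write x = 1 + 11·t and substitute into x ≡ 1 (mod 3): 11·t ≡ 1 − 1 = 0 (mod 3).
    Reduce coefficients mod 3: 2·t ≡ 0 (mod 3).
    The inverse of 2 mod 3 is 2 (since 2·2 = 4 = 1·3 + 1), so t ≡ 2·0 = 0 ≡ 0 (mod 3).
    Then x = 1 + 11·0 = 1, valid modulo lcm(11, 3) = 33: x ≡ 1 (mod 33).
  Combine with x ≡ 1 (mod 4): since gcd(33, 4) = 1, we get a unique residue mod 132.
    Write x = 1 + 33·t and substitute into x ≡ 1 (mod 4): 33·t ≡ 1 − 1 = 0 (mod 4).
    Reduce coefficients mod 4: 1·t ≡ 0 (mod 4).
    So t ≡ 0 (mod 4).
    Then x = 1 + 33·0 = 1, valid modulo lcm(33, 4) = 132: x ≡ 1 (mod 132).
Verify: 1 mod 11 = 1 ✓, 1 mod 3 = 1 ✓, 1 mod 4 = 1 ✓.

x ≡ 1 (mod 132).


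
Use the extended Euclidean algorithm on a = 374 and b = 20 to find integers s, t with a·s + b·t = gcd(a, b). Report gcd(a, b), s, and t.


Euclidean algorithm on (374, 20) — divide until remainder is 0:
  374 = 18 · 20 + 14
  20 = 1 · 14 + 6
  14 = 2 · 6 + 2
  6 = 3 · 2 + 0
gcd(374, 20) = 2.
Track Bezout coefficients alongside the remainders: start with r₀ = 374 = a·1 + b·0 (s = 1, t = 0) and r₁ = 20 = a·0 + b·1 (s = 0, t = 1); each new remainder r_{k+1} = r_{k-1} − q_k·r_k inherits s_{k+1} = s_{k-1} − q_k·s_k, t_{k+1} = t_{k-1} − q_k·t_k, so r_k = a·s_k + b·t_k at every step:
  q = 18: r = 14, s = 1 − 18·0 = 1, t = 0 − 18·1 = -18  (check: 374·1 + 20·(-18) = 14)
  q = 1: r = 6, s = 0 − 1·1 = -1, t = 1 − 1·(-18) = 19  (check: 374·(-1) + 20·19 = 6)
  q = 2: r = 2, s = 1 − 2·(-1) = 3, t = -18 − 2·19 = -56  (check: 374·3 + 20·(-56) = 2)
The row with r = 2 (the gcd) gives the Bezout coefficients s = 3, t = -56.
Result: 374 · (3) + 20 · (-56) = 2.

gcd(374, 20) = 2; s = 3, t = -56 (check: 374·3 + 20·(-56) = 2).


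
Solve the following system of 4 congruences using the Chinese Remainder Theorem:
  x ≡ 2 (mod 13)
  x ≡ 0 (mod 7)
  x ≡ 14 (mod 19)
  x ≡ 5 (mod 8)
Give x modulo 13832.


Product of moduli M = 13 · 7 · 19 · 8 = 13832.
Merge one congruence at a time:
  Start: x ≡ 2 (mod 13).
  Combine with x ≡ 0 (mod 7); new modulus lcm = 91.
    Write x = 2 + 13·t and substitute into x ≡ 0 (mod 7): 13·t ≡ 0 − 2 = -2 (mod 7).
    Reduce coefficients mod 7: 6·t ≡ 5 (mod 7).
    The inverse of 6 mod 7 is 6 (since 6·6 = 36 = 5·7 + 1), so t ≡ 6·5 = 30 ≡ 2 (mod 7).
    Then x = 2 + 13·2 = 28, valid modulo lcm(13, 7) = 91: x ≡ 28 (mod 91).
  Combine with x ≡ 14 (mod 19); new modulus lcm = 1729.
    Write x = 28 + 91·t and substitute into x ≡ 14 (mod 19): 91·t ≡ 14 − 28 = -14 (mod 19).
    Reduce coefficients mod 19: 15·t ≡ 5 (mod 19).
    The inverse of 15 mod 19 is 14 (since 15·14 = 210 = 11·19 + 1), so t ≡ 14·5 = 70 ≡ 13 (mod 19).
    Then x = 28 + 91·13 = 1211, valid modulo lcm(91, 19) = 1729: x ≡ 1211 (mod 1729).
  Combine with x ≡ 5 (mod 8); new modulus lcm = 13832.
    Write x = 1211 + 1729·t and substitute into x ≡ 5 (mod 8): 1729·t ≡ 5 − 1211 = -1206 (mod 8).
    Reduce coefficients mod 8: 1·t ≡ 2 (mod 8).
    So t ≡ 2 (mod 8).
    Then x = 1211 + 1729·2 = 4669, valid modulo lcm(1729, 8) = 13832: x ≡ 4669 (mod 13832).
Verify against each original: 4669 mod 13 = 2, 4669 mod 7 = 0, 4669 mod 19 = 14, 4669 mod 8 = 5.

x ≡ 4669 (mod 13832).
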